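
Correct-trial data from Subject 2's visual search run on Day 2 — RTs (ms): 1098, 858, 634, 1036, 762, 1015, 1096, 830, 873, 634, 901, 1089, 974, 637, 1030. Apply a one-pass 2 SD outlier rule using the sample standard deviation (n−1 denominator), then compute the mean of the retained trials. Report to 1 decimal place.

897.8 ms

n = 15, ΣRT = 13467, M = 897.800
Σ(x−M)² = 404484.40; s = √(404484.40/14) = 169.976
Cutoffs: 897.800 ± 2·169.976 → [557.8, 1237.8]
No RTs fall outside the cutoffs; all 15 retained. Mean = 13467/15 = 897.800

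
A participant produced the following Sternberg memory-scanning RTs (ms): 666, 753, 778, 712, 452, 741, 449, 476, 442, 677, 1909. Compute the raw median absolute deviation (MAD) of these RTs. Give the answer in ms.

Sorted: 442, 449, 452, 476, 666, 677, 712, 741, 753, 778, 1909 → median = 677
|x − 677|: 11, 76, 101, 35, 225, 64, 228, 201, 235, 0, 1232
Sorted deviations: 0, 11, 35, 64, 76, 101, 201, 225, 228, 235, 1232 → MAD = 101

101 ms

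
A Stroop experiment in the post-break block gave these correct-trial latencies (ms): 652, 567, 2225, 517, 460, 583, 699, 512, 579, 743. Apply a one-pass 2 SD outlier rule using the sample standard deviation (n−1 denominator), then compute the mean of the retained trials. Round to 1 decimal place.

n = 10, ΣRT = 7537, M = 753.700
Σ(x−M)² = 2473394.10; s = √(2473394.10/9) = 524.234
Cutoffs: 753.700 ± 2·524.234 → [-294.8, 1802.2]
Outside: 2225 → excluded.
Retained (n=9): Σ = 5312, mean = 5312/9 = 590.222

590.2 ms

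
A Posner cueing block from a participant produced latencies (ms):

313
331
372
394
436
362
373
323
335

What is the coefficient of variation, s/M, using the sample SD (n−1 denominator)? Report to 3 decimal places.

n = 9, Σ = 3239, M = 359.8889
Σ(x−M)² = 12292.889; s = √(12292.889/8) = 39.1996
CV = 39.1996 / 359.8889 = 0.10892

0.109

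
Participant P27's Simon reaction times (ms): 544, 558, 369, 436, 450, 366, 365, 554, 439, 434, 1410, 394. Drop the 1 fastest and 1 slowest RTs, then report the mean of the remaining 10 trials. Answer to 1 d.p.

Sorted: 365, 366, 369, 394, 434, 436, 439, 450, 544, 554, 558, 1410
Drop lowest 1 (365) and highest 1 (1410)
Remaining (n=10): Σ = 4544, mean = 4544/10 = 454.400

454.4 ms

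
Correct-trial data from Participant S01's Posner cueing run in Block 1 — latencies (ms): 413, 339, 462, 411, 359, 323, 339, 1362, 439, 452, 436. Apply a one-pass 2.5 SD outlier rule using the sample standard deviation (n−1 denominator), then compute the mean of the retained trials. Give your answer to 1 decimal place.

n = 11, ΣRT = 5335, M = 485.000
Σ(x−M)² = 870676.00; s = √(870676.00/10) = 295.072
Cutoffs: 485.000 ± 2.5·295.072 → [-252.7, 1222.7]
Outside: 1362 → excluded.
Retained (n=10): Σ = 3973, mean = 3973/10 = 397.300

397.3 ms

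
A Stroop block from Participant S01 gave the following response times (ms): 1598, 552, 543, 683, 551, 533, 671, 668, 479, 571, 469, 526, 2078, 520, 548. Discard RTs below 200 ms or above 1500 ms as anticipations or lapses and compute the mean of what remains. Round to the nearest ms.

563 ms

Excluded: 1598, 2078
Retained (n=13): Σ = 7314
Mean = 7314/13 = 562.6154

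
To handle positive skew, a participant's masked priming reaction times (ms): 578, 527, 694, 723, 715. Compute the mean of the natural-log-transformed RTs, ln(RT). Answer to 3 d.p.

6.465

ln(RT): 6.3596, 6.2672, 6.5425, 6.5834, 6.5723
Σ ln(RT) = 32.3249
Mean = 32.3249/5 = 6.46499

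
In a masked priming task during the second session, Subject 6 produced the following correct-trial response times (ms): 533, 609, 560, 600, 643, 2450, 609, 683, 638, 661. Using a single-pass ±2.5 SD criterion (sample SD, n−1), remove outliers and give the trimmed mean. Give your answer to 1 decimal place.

n = 10, ΣRT = 7986, M = 798.600
Σ(x−M)² = 3048234.40; s = √(3048234.40/9) = 581.973
Cutoffs: 798.600 ± 2.5·581.973 → [-656.3, 2253.5]
Outside: 2450 → excluded.
Retained (n=9): Σ = 5536, mean = 5536/9 = 615.111

615.1 ms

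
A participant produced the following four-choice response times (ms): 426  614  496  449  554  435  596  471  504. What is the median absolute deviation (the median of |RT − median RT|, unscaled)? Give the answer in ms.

Sorted: 426, 435, 449, 471, 496, 504, 554, 596, 614 → median = 496
|x − 496|: 70, 118, 0, 47, 58, 61, 100, 25, 8
Sorted deviations: 0, 8, 25, 47, 58, 61, 70, 100, 118 → MAD = 58

58 ms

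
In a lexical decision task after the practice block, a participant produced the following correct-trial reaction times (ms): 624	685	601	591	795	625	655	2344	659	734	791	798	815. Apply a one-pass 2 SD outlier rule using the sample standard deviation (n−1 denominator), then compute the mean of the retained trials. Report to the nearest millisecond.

698 ms

n = 13, ΣRT = 10717, M = 824.385
Σ(x−M)² = 2579911.08; s = √(2579911.08/12) = 463.673
Cutoffs: 824.385 ± 2·463.673 → [-103.0, 1751.7]
Outside: 2344 → excluded.
Retained (n=12): Σ = 8373, mean = 8373/12 = 697.750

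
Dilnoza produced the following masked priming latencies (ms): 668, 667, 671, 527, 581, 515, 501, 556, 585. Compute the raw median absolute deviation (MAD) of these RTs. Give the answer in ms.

66 ms

Sorted: 501, 515, 527, 556, 581, 585, 667, 668, 671 → median = 581
|x − 581|: 87, 86, 90, 54, 0, 66, 80, 25, 4
Sorted deviations: 0, 4, 25, 54, 66, 80, 86, 87, 90 → MAD = 66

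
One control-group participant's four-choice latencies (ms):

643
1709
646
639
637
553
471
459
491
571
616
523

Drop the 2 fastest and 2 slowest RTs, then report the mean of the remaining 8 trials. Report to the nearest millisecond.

Sorted: 459, 471, 491, 523, 553, 571, 616, 637, 639, 643, 646, 1709
Drop lowest 2 (459, 471) and highest 2 (646, 1709)
Remaining (n=8): Σ = 4673, mean = 4673/8 = 584.125

584 ms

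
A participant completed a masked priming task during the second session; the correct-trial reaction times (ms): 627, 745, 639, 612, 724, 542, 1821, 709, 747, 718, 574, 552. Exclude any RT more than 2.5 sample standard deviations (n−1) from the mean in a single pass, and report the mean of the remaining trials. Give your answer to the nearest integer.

n = 12, ΣRT = 9010, M = 750.833
Σ(x−M)² = 1310385.67; s = √(1310385.67/11) = 345.146
Cutoffs: 750.833 ± 2.5·345.146 → [-112.0, 1613.7]
Outside: 1821 → excluded.
Retained (n=11): Σ = 7189, mean = 7189/11 = 653.545

654 ms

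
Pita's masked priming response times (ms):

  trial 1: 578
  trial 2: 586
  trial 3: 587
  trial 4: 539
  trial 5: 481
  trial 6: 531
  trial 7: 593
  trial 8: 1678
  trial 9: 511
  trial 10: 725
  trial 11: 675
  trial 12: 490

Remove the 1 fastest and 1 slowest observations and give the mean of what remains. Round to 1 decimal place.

581.5 ms

Sorted: 481, 490, 511, 531, 539, 578, 586, 587, 593, 675, 725, 1678
Drop lowest 1 (481) and highest 1 (1678)
Remaining (n=10): Σ = 5815, mean = 5815/10 = 581.500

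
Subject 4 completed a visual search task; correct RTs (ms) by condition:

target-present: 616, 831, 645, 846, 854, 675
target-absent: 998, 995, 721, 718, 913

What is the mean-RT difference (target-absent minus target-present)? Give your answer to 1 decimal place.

M(target-present) = 4467/6 = 744.500
M(target-absent) = 4345/5 = 869.000
Difference = 869.000 − 744.500 = 124.500 ms

124.5 ms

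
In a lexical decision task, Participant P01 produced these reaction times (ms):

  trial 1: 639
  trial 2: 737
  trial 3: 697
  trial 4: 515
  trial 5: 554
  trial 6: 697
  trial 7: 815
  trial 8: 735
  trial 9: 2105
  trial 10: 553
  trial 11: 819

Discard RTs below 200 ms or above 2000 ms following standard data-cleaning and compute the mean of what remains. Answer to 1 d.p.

Excluded: 2105
Retained (n=10): Σ = 6761
Mean = 6761/10 = 676.1000

676.1 ms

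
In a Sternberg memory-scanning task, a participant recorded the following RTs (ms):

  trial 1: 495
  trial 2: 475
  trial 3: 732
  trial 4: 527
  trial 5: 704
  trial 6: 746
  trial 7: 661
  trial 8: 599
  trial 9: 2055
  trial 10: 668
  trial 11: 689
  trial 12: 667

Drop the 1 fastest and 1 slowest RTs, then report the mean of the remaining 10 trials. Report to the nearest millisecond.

649 ms

Sorted: 475, 495, 527, 599, 661, 667, 668, 689, 704, 732, 746, 2055
Drop lowest 1 (475) and highest 1 (2055)
Remaining (n=10): Σ = 6488, mean = 6488/10 = 648.800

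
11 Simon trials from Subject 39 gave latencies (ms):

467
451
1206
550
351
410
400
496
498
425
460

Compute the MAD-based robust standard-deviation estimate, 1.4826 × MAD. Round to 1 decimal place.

Sorted: 351, 400, 410, 425, 451, 460, 467, 496, 498, 550, 1206 → median = 460
|x − 460| sorted: 0, 7, 9, 35, 36, 38, 50, 60, 90, 109, 746 → MAD = 38
Robust SD ≈ 1.4826 × 38 = 56.339

56.3 ms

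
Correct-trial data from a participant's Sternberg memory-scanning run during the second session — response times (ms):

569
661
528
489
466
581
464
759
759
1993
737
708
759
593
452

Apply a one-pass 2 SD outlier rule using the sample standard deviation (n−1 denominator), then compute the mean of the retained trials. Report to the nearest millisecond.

609 ms

n = 15, ΣRT = 10518, M = 701.200
Σ(x−M)² = 1974056.40; s = √(1974056.40/14) = 375.505
Cutoffs: 701.200 ± 2·375.505 → [-49.8, 1452.2]
Outside: 1993 → excluded.
Retained (n=14): Σ = 8525, mean = 8525/14 = 608.929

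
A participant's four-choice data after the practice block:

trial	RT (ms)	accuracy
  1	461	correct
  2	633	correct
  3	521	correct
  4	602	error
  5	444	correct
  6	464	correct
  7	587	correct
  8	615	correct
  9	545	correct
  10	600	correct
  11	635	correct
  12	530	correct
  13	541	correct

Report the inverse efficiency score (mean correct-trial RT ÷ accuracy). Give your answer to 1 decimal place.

Correct trials (n=12): 461, 633, 521, 444, 464, 587, 615, 545, 600, 635, 530, 541
Mean correct RT = 6576/12 = 548.0000 ms
Proportion correct = 12/13
IES = 548.0000 / (12/13) = 593.667 ms

593.7 ms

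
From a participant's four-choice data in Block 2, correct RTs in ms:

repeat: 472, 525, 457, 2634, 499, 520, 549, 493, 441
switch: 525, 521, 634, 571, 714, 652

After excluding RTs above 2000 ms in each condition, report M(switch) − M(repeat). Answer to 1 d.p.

repeat: exclude 2634
M(repeat) = 3956/8 = 494.500
M(switch) = 3617/6 = 602.833
Difference = 602.833 − 494.500 = 108.333 ms

108.3 ms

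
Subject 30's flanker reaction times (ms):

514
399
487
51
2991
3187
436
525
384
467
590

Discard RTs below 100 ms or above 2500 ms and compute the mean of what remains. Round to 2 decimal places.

Excluded: 51, 2991, 3187
Retained (n=8): Σ = 3802
Mean = 3802/8 = 475.2500

475.25 ms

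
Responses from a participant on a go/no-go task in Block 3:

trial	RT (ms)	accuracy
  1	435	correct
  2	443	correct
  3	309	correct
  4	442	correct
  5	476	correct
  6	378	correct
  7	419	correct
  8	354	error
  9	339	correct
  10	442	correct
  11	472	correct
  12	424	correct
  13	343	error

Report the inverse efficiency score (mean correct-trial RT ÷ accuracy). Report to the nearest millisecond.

492 ms

Correct trials (n=11): 435, 443, 309, 442, 476, 378, 419, 339, 442, 472, 424
Mean correct RT = 4579/11 = 416.2727 ms
Proportion correct = 11/13
IES = 416.2727 / (11/13) = 491.959 ms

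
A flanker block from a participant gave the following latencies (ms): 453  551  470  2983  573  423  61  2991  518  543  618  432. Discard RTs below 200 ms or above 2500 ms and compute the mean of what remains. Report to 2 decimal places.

509.00 ms

Excluded: 61, 2983, 2991
Retained (n=9): Σ = 4581
Mean = 4581/9 = 509.0000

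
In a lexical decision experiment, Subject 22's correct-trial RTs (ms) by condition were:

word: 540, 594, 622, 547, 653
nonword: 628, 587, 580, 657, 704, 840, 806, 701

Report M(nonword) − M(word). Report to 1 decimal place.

96.7 ms

M(word) = 2956/5 = 591.200
M(nonword) = 5503/8 = 687.875
Difference = 687.875 − 591.200 = 96.675 ms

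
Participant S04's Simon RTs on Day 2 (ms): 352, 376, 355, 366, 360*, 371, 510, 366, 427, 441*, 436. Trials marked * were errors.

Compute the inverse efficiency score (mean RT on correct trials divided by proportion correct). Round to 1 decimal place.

Correct trials (n=9): 352, 376, 355, 366, 371, 510, 366, 427, 436
Mean correct RT = 3559/9 = 395.4444 ms
Proportion correct = 9/11
IES = 395.4444 / (9/11) = 483.321 ms

483.3 ms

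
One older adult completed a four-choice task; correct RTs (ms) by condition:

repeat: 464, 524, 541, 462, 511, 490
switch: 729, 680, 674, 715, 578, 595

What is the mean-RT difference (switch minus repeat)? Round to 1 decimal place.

M(repeat) = 2992/6 = 498.667
M(switch) = 3971/6 = 661.833
Difference = 661.833 − 498.667 = 163.167 ms

163.2 ms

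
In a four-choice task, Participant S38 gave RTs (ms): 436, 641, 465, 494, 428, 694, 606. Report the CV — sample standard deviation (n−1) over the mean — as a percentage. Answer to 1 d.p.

20.0%

n = 7, Σ = 3764, M = 537.7143
Σ(x−M)² = 69337.429; s = √(69337.429/6) = 107.4999
CV = 107.4999 / 537.7143 = 0.19992 = 19.992%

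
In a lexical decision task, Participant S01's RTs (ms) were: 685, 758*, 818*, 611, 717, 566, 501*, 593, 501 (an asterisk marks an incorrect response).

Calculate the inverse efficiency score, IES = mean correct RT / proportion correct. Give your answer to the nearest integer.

918 ms

Correct trials (n=6): 685, 611, 717, 566, 593, 501
Mean correct RT = 3673/6 = 612.1667 ms
Proportion correct = 6/9
IES = 612.1667 / (6/9) = 918.250 ms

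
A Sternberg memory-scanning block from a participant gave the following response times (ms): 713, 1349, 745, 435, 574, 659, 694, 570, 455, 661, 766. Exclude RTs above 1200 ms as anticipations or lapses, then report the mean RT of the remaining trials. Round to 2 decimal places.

Excluded: 1349
Retained (n=10): Σ = 6272
Mean = 6272/10 = 627.2000

627.20 ms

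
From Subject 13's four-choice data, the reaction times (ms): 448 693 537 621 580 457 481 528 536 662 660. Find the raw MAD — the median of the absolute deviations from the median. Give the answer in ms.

80 ms

Sorted: 448, 457, 481, 528, 536, 537, 580, 621, 660, 662, 693 → median = 537
|x − 537|: 89, 156, 0, 84, 43, 80, 56, 9, 1, 125, 123
Sorted deviations: 0, 1, 9, 43, 56, 80, 84, 89, 123, 125, 156 → MAD = 80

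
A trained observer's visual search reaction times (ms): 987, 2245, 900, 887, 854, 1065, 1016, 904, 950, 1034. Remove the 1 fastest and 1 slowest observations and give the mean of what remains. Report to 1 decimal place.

Sorted: 854, 887, 900, 904, 950, 987, 1016, 1034, 1065, 2245
Drop lowest 1 (854) and highest 1 (2245)
Remaining (n=8): Σ = 7743, mean = 7743/8 = 967.875

967.9 ms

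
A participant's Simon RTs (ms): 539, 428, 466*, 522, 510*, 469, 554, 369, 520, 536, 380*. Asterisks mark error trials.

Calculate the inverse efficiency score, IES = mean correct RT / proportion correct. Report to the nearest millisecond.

677 ms

Correct trials (n=8): 539, 428, 522, 469, 554, 369, 520, 536
Mean correct RT = 3937/8 = 492.1250 ms
Proportion correct = 8/11
IES = 492.1250 / (8/11) = 676.672 ms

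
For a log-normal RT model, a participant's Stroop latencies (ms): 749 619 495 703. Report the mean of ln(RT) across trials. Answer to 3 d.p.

ln(RT): 6.6187, 6.4281, 6.2046, 6.5554
Σ ln(RT) = 25.8068
Mean = 25.8068/4 = 6.45169

6.452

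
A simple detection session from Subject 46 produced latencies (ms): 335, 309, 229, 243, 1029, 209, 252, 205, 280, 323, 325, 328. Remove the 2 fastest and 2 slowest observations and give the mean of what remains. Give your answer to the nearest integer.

Sorted: 205, 209, 229, 243, 252, 280, 309, 323, 325, 328, 335, 1029
Drop lowest 2 (205, 209) and highest 2 (335, 1029)
Remaining (n=8): Σ = 2289, mean = 2289/8 = 286.125

286 ms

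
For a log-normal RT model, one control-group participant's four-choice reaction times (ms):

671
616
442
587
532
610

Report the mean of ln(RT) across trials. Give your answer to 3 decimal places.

ln(RT): 6.5088, 6.4232, 6.0913, 6.3750, 6.2766, 6.4135
Σ ln(RT) = 38.0885
Mean = 38.0885/6 = 6.34808

6.348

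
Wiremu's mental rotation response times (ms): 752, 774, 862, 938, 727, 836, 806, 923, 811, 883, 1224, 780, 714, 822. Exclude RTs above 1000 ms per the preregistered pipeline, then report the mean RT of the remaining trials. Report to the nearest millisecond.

818 ms

Excluded: 1224
Retained (n=13): Σ = 10628
Mean = 10628/13 = 817.5385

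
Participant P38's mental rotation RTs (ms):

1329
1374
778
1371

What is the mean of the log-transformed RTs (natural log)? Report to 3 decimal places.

ln(RT): 7.1922, 7.2255, 6.6567, 7.2233
Σ ln(RT) = 28.2977
Mean = 28.2977/4 = 7.07442

7.074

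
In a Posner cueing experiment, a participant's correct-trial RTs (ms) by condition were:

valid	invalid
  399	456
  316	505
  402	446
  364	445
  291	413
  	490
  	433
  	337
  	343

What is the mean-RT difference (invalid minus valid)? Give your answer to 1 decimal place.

75.4 ms

M(valid) = 1772/5 = 354.400
M(invalid) = 3868/9 = 429.778
Difference = 429.778 − 354.400 = 75.378 ms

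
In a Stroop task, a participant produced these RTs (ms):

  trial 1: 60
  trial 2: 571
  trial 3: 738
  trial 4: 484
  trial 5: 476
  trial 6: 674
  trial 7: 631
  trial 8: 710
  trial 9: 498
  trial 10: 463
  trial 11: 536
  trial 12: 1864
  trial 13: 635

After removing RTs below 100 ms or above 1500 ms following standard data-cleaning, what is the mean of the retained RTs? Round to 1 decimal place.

583.3 ms

Excluded: 60, 1864
Retained (n=11): Σ = 6416
Mean = 6416/11 = 583.2727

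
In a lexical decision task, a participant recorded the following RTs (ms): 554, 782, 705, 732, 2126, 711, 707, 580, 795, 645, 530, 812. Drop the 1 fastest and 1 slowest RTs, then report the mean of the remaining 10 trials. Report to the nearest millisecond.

702 ms

Sorted: 530, 554, 580, 645, 705, 707, 711, 732, 782, 795, 812, 2126
Drop lowest 1 (530) and highest 1 (2126)
Remaining (n=10): Σ = 7023, mean = 7023/10 = 702.300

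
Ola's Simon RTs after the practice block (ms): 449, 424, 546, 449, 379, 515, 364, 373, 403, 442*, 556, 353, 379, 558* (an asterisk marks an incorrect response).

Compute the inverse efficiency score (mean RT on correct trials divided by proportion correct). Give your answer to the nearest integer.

505 ms

Correct trials (n=12): 449, 424, 546, 449, 379, 515, 364, 373, 403, 556, 353, 379
Mean correct RT = 5190/12 = 432.5000 ms
Proportion correct = 12/14
IES = 432.5000 / (12/14) = 504.583 ms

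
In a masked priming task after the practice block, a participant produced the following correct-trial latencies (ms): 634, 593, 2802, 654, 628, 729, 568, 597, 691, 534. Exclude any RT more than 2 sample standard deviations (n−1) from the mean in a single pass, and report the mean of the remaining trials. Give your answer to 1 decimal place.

625.3 ms

n = 10, ΣRT = 8430, M = 843.000
Σ(x−M)² = 4293530.00; s = √(4293530.00/9) = 690.694
Cutoffs: 843.000 ± 2·690.694 → [-538.4, 2224.4]
Outside: 2802 → excluded.
Retained (n=9): Σ = 5628, mean = 5628/9 = 625.333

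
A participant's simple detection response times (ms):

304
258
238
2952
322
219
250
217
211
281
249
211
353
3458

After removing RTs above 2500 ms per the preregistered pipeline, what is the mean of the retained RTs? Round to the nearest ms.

259 ms

Excluded: 2952, 3458
Retained (n=12): Σ = 3113
Mean = 3113/12 = 259.4167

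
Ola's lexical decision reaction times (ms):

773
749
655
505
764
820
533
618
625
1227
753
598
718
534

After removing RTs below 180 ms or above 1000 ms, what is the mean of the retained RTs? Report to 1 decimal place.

665.0 ms

Excluded: 1227
Retained (n=13): Σ = 8645
Mean = 8645/13 = 665.0000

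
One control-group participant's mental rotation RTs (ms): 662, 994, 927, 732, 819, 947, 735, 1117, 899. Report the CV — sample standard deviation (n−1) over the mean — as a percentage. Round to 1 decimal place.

n = 9, Σ = 7832, M = 870.2222
Σ(x−M)² = 169537.556; s = √(169537.556/8) = 145.5754
CV = 145.5754 / 870.2222 = 0.16729 = 16.729%

16.7%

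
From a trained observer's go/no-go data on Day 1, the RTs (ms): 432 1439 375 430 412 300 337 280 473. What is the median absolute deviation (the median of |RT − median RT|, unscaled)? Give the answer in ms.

61 ms

Sorted: 280, 300, 337, 375, 412, 430, 432, 473, 1439 → median = 412
|x − 412|: 20, 1027, 37, 18, 0, 112, 75, 132, 61
Sorted deviations: 0, 18, 20, 37, 61, 75, 112, 132, 1027 → MAD = 61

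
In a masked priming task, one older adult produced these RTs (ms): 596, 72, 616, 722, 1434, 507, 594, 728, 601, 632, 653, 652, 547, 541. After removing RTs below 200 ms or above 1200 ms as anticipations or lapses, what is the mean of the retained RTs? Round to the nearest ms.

616 ms

Excluded: 72, 1434
Retained (n=12): Σ = 7389
Mean = 7389/12 = 615.7500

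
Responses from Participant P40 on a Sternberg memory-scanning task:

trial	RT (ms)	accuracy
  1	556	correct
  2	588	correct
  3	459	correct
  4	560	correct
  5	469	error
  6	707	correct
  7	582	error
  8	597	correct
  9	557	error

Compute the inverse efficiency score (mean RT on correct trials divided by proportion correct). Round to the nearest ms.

867 ms

Correct trials (n=6): 556, 588, 459, 560, 707, 597
Mean correct RT = 3467/6 = 577.8333 ms
Proportion correct = 6/9
IES = 577.8333 / (6/9) = 866.750 ms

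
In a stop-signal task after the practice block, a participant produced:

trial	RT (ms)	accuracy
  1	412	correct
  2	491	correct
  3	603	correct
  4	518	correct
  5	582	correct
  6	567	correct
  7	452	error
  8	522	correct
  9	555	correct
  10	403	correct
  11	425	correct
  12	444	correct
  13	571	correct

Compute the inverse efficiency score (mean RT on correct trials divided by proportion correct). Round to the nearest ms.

Correct trials (n=12): 412, 491, 603, 518, 582, 567, 522, 555, 403, 425, 444, 571
Mean correct RT = 6093/12 = 507.7500 ms
Proportion correct = 12/13
IES = 507.7500 / (12/13) = 550.062 ms

550 ms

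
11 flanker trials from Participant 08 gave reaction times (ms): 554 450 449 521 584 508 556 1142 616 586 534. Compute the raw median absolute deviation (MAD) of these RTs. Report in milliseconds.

Sorted: 449, 450, 508, 521, 534, 554, 556, 584, 586, 616, 1142 → median = 554
|x − 554|: 0, 104, 105, 33, 30, 46, 2, 588, 62, 32, 20
Sorted deviations: 0, 2, 20, 30, 32, 33, 46, 62, 104, 105, 588 → MAD = 33

33 ms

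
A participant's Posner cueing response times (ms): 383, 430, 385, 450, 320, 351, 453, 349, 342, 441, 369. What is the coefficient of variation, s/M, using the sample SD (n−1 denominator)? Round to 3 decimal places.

0.123

n = 11, Σ = 4273, M = 388.4545
Σ(x−M)² = 22664.727; s = √(22664.727/10) = 47.6075
CV = 47.6075 / 388.4545 = 0.12256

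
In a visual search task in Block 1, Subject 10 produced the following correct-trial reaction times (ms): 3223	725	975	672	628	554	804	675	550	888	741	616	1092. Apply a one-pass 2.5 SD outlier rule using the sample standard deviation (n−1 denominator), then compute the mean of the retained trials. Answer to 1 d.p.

n = 13, ΣRT = 12143, M = 934.077
Σ(x−M)² = 5988452.92; s = √(5988452.92/12) = 706.426
Cutoffs: 934.077 ± 2.5·706.426 → [-832.0, 2700.1]
Outside: 3223 → excluded.
Retained (n=12): Σ = 8920, mean = 8920/12 = 743.333

743.3 ms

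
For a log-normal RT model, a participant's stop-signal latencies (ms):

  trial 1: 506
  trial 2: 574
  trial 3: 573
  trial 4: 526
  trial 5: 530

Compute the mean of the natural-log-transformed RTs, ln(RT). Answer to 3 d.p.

ln(RT): 6.2265, 6.3526, 6.3509, 6.2653, 6.2729
Σ ln(RT) = 31.4682
Mean = 31.4682/5 = 6.29365

6.294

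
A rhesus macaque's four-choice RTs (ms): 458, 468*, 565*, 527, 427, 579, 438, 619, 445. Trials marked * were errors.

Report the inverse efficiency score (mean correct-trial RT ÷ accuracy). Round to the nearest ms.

642 ms

Correct trials (n=7): 458, 527, 427, 579, 438, 619, 445
Mean correct RT = 3493/7 = 499.0000 ms
Proportion correct = 7/9
IES = 499.0000 / (7/9) = 641.571 ms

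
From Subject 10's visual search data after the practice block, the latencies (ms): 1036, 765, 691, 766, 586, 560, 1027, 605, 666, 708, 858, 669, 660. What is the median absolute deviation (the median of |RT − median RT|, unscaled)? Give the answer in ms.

75 ms

Sorted: 560, 586, 605, 660, 666, 669, 691, 708, 765, 766, 858, 1027, 1036 → median = 691
|x − 691|: 345, 74, 0, 75, 105, 131, 336, 86, 25, 17, 167, 22, 31
Sorted deviations: 0, 17, 22, 25, 31, 74, 75, 86, 105, 131, 167, 336, 345 → MAD = 75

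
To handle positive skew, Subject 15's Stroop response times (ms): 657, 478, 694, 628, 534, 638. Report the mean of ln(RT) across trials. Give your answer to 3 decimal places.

ln(RT): 6.4877, 6.1696, 6.5425, 6.4425, 6.2804, 6.4583
Σ ln(RT) = 38.3810
Mean = 38.3810/6 = 6.39684

6.397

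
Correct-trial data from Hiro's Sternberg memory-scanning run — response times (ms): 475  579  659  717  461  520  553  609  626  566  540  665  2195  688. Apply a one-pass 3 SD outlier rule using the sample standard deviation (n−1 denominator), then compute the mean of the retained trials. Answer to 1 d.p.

n = 14, ΣRT = 9853, M = 703.786
Σ(x−M)² = 2471872.36; s = √(2471872.36/13) = 436.055
Cutoffs: 703.786 ± 3·436.055 → [-604.4, 2012.0]
Outside: 2195 → excluded.
Retained (n=13): Σ = 7658, mean = 7658/13 = 589.077

589.1 ms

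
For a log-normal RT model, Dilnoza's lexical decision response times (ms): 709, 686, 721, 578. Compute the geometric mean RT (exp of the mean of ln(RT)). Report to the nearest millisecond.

ln(RT): 6.5639, 6.5309, 6.5806, 6.3596
Mean ln(RT) = 26.0349/4 = 6.50874
Geometric mean = exp(6.50874) = 670.98 ms

671 ms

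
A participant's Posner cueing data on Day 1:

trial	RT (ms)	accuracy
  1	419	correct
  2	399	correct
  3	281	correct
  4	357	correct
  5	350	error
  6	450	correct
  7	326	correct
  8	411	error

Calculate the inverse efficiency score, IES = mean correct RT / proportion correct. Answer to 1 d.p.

Correct trials (n=6): 419, 399, 281, 357, 450, 326
Mean correct RT = 2232/6 = 372.0000 ms
Proportion correct = 6/8
IES = 372.0000 / (6/8) = 496.000 ms

496.0 ms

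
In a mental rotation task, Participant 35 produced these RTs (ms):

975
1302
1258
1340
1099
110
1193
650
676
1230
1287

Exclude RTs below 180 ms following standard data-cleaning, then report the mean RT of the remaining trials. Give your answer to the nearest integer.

1101 ms

Excluded: 110
Retained (n=10): Σ = 11010
Mean = 11010/10 = 1101.0000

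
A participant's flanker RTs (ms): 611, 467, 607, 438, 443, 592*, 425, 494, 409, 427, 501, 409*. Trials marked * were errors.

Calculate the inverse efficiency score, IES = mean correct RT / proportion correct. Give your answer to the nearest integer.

Correct trials (n=10): 611, 467, 607, 438, 443, 425, 494, 409, 427, 501
Mean correct RT = 4822/10 = 482.2000 ms
Proportion correct = 10/12
IES = 482.2000 / (10/12) = 578.640 ms

579 ms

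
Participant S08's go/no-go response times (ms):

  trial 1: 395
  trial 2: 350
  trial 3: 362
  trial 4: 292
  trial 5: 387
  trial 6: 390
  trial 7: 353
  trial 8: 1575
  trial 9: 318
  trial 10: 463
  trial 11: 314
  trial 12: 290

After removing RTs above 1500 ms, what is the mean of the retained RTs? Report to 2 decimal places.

355.82 ms

Excluded: 1575
Retained (n=11): Σ = 3914
Mean = 3914/11 = 355.8182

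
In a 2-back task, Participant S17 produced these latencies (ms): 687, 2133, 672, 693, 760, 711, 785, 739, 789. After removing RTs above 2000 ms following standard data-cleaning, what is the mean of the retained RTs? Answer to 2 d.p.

729.50 ms

Excluded: 2133
Retained (n=8): Σ = 5836
Mean = 5836/8 = 729.5000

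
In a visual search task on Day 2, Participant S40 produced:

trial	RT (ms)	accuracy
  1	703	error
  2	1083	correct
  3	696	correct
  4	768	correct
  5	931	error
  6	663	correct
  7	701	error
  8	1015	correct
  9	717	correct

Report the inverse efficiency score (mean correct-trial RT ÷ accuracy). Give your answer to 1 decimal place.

Correct trials (n=6): 1083, 696, 768, 663, 1015, 717
Mean correct RT = 4942/6 = 823.6667 ms
Proportion correct = 6/9
IES = 823.6667 / (6/9) = 1235.500 ms

1235.5 ms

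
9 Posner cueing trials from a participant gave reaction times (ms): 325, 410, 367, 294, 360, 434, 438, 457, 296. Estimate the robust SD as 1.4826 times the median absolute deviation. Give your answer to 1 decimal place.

99.3 ms

Sorted: 294, 296, 325, 360, 367, 410, 434, 438, 457 → median = 367
|x − 367| sorted: 0, 7, 42, 43, 67, 71, 71, 73, 90 → MAD = 67
Robust SD ≈ 1.4826 × 67 = 99.334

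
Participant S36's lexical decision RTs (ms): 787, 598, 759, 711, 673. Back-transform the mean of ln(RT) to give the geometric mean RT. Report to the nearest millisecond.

702 ms

ln(RT): 6.6682, 6.3936, 6.6320, 6.5667, 6.5117
Mean ln(RT) = 32.7722/5 = 6.55445
Geometric mean = exp(6.55445) = 702.36 ms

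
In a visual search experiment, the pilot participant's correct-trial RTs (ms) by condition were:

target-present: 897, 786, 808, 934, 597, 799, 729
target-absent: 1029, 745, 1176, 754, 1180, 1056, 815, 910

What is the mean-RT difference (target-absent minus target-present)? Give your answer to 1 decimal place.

M(target-present) = 5550/7 = 792.857
M(target-absent) = 7665/8 = 958.125
Difference = 958.125 − 792.857 = 165.268 ms

165.3 ms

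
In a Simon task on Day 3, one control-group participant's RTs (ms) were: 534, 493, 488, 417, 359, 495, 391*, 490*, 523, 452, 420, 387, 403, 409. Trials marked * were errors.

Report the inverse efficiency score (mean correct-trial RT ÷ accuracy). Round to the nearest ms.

523 ms

Correct trials (n=12): 534, 493, 488, 417, 359, 495, 523, 452, 420, 387, 403, 409
Mean correct RT = 5380/12 = 448.3333 ms
Proportion correct = 12/14
IES = 448.3333 / (12/14) = 523.056 ms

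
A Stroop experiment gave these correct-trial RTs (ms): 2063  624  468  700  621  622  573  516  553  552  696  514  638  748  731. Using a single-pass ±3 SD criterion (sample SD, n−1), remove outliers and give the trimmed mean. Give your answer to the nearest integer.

611 ms

n = 15, ΣRT = 10619, M = 707.933
Σ(x−M)² = 2063968.93; s = √(2063968.93/14) = 383.961
Cutoffs: 707.933 ± 3·383.961 → [-444.0, 1859.8]
Outside: 2063 → excluded.
Retained (n=14): Σ = 8556, mean = 8556/14 = 611.143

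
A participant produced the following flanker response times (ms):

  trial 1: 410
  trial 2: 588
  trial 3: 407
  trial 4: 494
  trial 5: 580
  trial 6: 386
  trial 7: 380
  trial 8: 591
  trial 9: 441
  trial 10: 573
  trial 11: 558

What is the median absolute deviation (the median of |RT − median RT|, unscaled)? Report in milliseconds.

86 ms

Sorted: 380, 386, 407, 410, 441, 494, 558, 573, 580, 588, 591 → median = 494
|x − 494|: 84, 94, 87, 0, 86, 108, 114, 97, 53, 79, 64
Sorted deviations: 0, 53, 64, 79, 84, 86, 87, 94, 97, 108, 114 → MAD = 86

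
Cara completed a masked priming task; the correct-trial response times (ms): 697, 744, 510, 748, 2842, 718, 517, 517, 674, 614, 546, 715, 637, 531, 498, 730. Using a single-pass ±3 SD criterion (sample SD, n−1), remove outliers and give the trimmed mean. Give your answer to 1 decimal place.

n = 16, ΣRT = 12238, M = 764.875
Σ(x−M)² = 4734721.75; s = √(4734721.75/15) = 561.826
Cutoffs: 764.875 ± 3·561.826 → [-920.6, 2450.4]
Outside: 2842 → excluded.
Retained (n=15): Σ = 9396, mean = 9396/15 = 626.400

626.4 ms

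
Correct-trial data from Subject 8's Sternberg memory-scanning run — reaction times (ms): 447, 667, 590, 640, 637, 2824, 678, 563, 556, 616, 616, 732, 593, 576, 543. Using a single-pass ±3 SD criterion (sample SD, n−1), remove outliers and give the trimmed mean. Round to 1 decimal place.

n = 15, ΣRT = 11278, M = 751.867
Σ(x−M)² = 4662389.73; s = √(4662389.73/14) = 577.086
Cutoffs: 751.867 ± 3·577.086 → [-979.4, 2483.1]
Outside: 2824 → excluded.
Retained (n=14): Σ = 8454, mean = 8454/14 = 603.857

603.9 ms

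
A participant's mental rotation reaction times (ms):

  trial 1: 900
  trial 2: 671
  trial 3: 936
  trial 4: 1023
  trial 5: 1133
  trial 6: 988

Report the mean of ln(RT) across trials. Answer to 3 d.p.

6.835

ln(RT): 6.8024, 6.5088, 6.8416, 6.9305, 7.0326, 6.8957
Σ ln(RT) = 41.0116
Mean = 41.0116/6 = 6.83526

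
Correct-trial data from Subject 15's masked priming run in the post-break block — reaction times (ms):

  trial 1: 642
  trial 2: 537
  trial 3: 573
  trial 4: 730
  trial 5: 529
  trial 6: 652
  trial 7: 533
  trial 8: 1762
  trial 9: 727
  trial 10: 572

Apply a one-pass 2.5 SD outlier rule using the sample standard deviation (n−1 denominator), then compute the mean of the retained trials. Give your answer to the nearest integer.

611 ms

n = 10, ΣRT = 7257, M = 725.700
Σ(x−M)² = 1244748.10; s = √(1244748.10/9) = 371.894
Cutoffs: 725.700 ± 2.5·371.894 → [-204.0, 1655.4]
Outside: 1762 → excluded.
Retained (n=9): Σ = 5495, mean = 5495/9 = 610.556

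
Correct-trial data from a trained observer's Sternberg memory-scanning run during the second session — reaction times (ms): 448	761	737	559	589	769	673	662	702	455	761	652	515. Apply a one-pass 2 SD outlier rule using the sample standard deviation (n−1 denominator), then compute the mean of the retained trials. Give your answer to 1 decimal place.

637.2 ms

n = 13, ΣRT = 8283, M = 637.154
Σ(x−M)² = 156663.69; s = √(156663.69/12) = 114.260
Cutoffs: 637.154 ± 2·114.260 → [408.6, 865.7]
No RTs fall outside the cutoffs; all 13 retained. Mean = 8283/13 = 637.154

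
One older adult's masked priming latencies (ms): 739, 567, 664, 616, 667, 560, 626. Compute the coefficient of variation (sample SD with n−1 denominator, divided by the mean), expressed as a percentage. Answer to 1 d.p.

9.8%

n = 7, Σ = 4439, M = 634.1429
Σ(x−M)² = 23366.857; s = √(23366.857/6) = 62.4057
CV = 62.4057 / 634.1429 = 0.09841 = 9.841%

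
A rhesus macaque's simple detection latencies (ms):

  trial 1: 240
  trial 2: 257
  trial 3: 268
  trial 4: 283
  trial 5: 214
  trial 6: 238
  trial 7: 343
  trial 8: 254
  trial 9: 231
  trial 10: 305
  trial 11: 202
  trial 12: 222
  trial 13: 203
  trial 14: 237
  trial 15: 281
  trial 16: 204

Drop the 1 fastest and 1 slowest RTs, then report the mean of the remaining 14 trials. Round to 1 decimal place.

245.5 ms

Sorted: 202, 203, 204, 214, 222, 231, 237, 238, 240, 254, 257, 268, 281, 283, 305, 343
Drop lowest 1 (202) and highest 1 (343)
Remaining (n=14): Σ = 3437, mean = 3437/14 = 245.500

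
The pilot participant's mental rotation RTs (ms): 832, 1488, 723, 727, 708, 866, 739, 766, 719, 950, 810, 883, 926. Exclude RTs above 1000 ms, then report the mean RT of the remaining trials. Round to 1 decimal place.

804.1 ms

Excluded: 1488
Retained (n=12): Σ = 9649
Mean = 9649/12 = 804.0833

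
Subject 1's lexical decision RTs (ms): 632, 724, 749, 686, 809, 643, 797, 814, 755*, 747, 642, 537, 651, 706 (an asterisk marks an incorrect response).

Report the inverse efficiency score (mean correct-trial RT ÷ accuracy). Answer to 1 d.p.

756.9 ms

Correct trials (n=13): 632, 724, 749, 686, 809, 643, 797, 814, 747, 642, 537, 651, 706
Mean correct RT = 9137/13 = 702.8462 ms
Proportion correct = 13/14
IES = 702.8462 / (13/14) = 756.911 ms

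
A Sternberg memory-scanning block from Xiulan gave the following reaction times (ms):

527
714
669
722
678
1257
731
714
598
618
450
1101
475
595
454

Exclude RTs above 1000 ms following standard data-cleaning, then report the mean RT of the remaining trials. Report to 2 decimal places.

611.15 ms

Excluded: 1101, 1257
Retained (n=13): Σ = 7945
Mean = 7945/13 = 611.1538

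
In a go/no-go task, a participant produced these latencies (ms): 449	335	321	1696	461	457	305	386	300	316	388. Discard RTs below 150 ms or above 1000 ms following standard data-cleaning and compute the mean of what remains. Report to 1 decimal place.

Excluded: 1696
Retained (n=10): Σ = 3718
Mean = 3718/10 = 371.8000

371.8 ms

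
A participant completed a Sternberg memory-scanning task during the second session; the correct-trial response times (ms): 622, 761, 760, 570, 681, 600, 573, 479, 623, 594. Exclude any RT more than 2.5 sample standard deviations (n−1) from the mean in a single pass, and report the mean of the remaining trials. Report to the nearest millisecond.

626 ms

n = 10, ΣRT = 6263, M = 626.300
Σ(x−M)² = 68484.10; s = √(68484.10/9) = 87.232
Cutoffs: 626.300 ± 2.5·87.232 → [408.2, 844.4]
No RTs fall outside the cutoffs; all 10 retained. Mean = 6263/10 = 626.300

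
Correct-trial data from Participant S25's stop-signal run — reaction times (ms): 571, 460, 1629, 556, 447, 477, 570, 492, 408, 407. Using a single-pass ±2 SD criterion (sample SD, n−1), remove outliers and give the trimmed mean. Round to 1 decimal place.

487.6 ms

n = 10, ΣRT = 6017, M = 601.700
Σ(x−M)² = 1206404.10; s = √(1206404.10/9) = 366.121
Cutoffs: 601.700 ± 2·366.121 → [-130.5, 1333.9]
Outside: 1629 → excluded.
Retained (n=9): Σ = 4388, mean = 4388/9 = 487.556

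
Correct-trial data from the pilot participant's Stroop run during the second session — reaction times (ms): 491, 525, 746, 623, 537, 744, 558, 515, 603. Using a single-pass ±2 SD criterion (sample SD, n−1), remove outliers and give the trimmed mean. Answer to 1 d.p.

593.6 ms

n = 9, ΣRT = 5342, M = 593.556
Σ(x−M)² = 72680.22; s = √(72680.22/8) = 95.315
Cutoffs: 593.556 ± 2·95.315 → [402.9, 784.2]
No RTs fall outside the cutoffs; all 9 retained. Mean = 5342/9 = 593.556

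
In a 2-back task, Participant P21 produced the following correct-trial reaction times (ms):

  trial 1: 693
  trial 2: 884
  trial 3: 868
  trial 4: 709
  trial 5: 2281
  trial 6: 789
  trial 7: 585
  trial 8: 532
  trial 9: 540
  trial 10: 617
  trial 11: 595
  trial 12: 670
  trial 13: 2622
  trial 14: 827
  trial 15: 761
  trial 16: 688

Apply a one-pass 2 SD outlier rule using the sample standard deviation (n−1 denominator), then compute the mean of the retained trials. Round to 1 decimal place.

n = 16, ΣRT = 14661, M = 916.312
Σ(x−M)² = 5620975.44; s = √(5620975.44/15) = 612.153
Cutoffs: 916.312 ± 2·612.153 → [-308.0, 2140.6]
Outside: 2281, 2622 → excluded.
Retained (n=14): Σ = 9758, mean = 9758/14 = 697.000

697.0 ms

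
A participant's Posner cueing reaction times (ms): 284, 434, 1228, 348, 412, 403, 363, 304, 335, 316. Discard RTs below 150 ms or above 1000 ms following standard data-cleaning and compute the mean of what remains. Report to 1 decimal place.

Excluded: 1228
Retained (n=9): Σ = 3199
Mean = 3199/9 = 355.4444

355.4 ms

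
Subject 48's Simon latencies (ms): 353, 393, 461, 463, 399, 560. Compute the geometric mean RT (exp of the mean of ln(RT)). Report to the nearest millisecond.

433 ms

ln(RT): 5.8665, 5.9738, 6.1334, 6.1377, 5.9890, 6.3279
Mean ln(RT) = 36.4283/6 = 6.07138
Geometric mean = exp(6.07138) = 433.28 ms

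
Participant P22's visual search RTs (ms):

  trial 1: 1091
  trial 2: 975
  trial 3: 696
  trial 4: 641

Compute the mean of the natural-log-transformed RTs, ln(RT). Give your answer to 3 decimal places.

6.721

ln(RT): 6.9948, 6.8824, 6.5453, 6.4630
Σ ln(RT) = 26.8857
Mean = 26.8857/4 = 6.72142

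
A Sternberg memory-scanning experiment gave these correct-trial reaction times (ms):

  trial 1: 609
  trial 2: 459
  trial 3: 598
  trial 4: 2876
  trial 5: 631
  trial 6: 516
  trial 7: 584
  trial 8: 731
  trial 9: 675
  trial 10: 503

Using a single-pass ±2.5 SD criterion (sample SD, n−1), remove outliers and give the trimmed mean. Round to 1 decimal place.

n = 10, ΣRT = 8182, M = 818.200
Σ(x−M)² = 4764497.60; s = √(4764497.60/9) = 727.591
Cutoffs: 818.200 ± 2.5·727.591 → [-1000.8, 2637.2]
Outside: 2876 → excluded.
Retained (n=9): Σ = 5306, mean = 5306/9 = 589.556

589.6 ms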